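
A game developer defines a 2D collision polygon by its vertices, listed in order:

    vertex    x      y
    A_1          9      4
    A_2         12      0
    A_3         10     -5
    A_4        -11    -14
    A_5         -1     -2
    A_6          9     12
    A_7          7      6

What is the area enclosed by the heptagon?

172.5

Apply the shoelace (surveyor's) formula: 2A = Σ (x_i·y_{i+1} − x_{i+1}·y_i), indices taken mod 7.
Cross-terms: -48, -60, -195, 8, 6, -30, -26  ⇒  Σ = -345
Area = |Σ|/2 = 172.5.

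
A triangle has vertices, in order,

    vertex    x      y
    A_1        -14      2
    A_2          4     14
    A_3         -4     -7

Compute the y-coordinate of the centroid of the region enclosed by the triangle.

Apply the shoelace formula. First the cross-terms c_i = x_i·y_{i+1} − x_{i+1}·y_i:
  -204, 28, -106  ⇒  2A = -282, A = -141.
Then Σ (y_i + y_{i+1})·c_i = -2538, so ȳ = -2538 / (6·(-141)) = 3.

3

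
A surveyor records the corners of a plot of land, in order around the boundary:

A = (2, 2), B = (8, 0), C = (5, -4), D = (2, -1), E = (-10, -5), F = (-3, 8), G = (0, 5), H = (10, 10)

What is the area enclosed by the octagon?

112.5

Σ = (-16) + (-32) + (3) + (-20) + (-95) + (-15) + (-50) + (0) = -225
Area = |Σ|/2 = 112.5.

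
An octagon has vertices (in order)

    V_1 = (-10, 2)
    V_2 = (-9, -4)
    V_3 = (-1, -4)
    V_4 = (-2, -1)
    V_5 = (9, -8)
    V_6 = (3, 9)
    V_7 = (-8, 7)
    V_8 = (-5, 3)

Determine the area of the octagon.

Cross-terms: 58, 32, -7, 25, 105, 93, 11, 20  ⇒  Σ = 337
Area = |Σ|/2 = 168.5.

168.5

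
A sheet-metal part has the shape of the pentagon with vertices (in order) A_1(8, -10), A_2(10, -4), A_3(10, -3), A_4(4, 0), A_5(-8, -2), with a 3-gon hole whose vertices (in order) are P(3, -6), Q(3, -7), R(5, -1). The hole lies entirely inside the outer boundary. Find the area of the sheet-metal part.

88

Outer boundary:
Σ = (68) + (10) + (12) + (-8) + (96) = 178
Area = |Σ|/2 = 89.
Hole:
P→Q: (3)(-7) − (3)(-6) = -3
Q→R: (3)(-1) − (5)(-7) = 32
R→P: (5)(-6) − (3)(-1) = -27
Σ = 2
Area = |Σ|/2 = 1.
Net area = 89 − 1 = 88.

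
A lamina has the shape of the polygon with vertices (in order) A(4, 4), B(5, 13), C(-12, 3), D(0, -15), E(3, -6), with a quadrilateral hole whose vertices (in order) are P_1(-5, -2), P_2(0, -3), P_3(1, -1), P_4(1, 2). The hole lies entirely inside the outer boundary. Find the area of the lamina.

Outer boundary:
Apply the surveyor's formula: 2A = Σ (x_i·y_{i+1} − x_{i+1}·y_i), indices taken mod 5.
Σ = (32) + (171) + (180) + (45) + (36) = 464
Area = |Σ|/2 = 232.
Hole:
P_1→P_2: (-5)(-3) − (0)(-2) = 15
P_2→P_3: (0)(-1) − (1)(-3) = 3
P_3→P_4: (1)(2) − (1)(-1) = 3
P_4→P_1: (1)(-2) − (-5)(2) = 8
Σ = 29
Area = |Σ|/2 = 14.5.
Net area = 232 − 14.5 = 217.5.

217.5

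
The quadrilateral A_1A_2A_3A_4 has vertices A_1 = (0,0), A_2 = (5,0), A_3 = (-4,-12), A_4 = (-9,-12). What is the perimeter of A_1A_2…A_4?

40

|A_1A_2| = √((5)² + (0)²) = √25 = 5
|A_2A_3| = √((-9)² + (-12)²) = √225 = 15
|A_3A_4| = √((-5)² + (0)²) = √25 = 5
|A_4A_1| = √((9)² + (12)²) = √225 = 15
Perimeter = 5 + 15 + 5 + 15 = 40.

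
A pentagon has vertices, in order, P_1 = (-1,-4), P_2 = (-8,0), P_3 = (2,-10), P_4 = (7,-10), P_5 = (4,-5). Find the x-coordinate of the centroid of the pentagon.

125/123

Apply the surveyor's formula. First the cross-terms c_i = x_i·y_{i+1} − x_{i+1}·y_i:
  -32, 80, 50, 5, -21  ⇒  2A = 82, A = 41.
Then Σ (x_i + x_{i+1})·c_i = 250, so x̄ = 250 / (6·41) = 125/123.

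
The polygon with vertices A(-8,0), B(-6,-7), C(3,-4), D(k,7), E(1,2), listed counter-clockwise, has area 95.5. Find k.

Write out the shoelace sum; only the two edges meeting at D involve k:
2·Area = [(3·7 − k·(-4)) + (k·2 − 1·7)] + 117
       = 6·k + 131 = 191
⇒ k = 10.

10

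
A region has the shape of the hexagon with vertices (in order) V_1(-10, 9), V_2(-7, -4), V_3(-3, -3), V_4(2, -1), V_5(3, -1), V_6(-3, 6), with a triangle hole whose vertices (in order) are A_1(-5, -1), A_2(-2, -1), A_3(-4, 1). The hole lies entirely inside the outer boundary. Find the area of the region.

Outer boundary:
Apply Gauss's area formula: 2A = Σ (x_i·y_{i+1} − x_{i+1}·y_i), indices taken mod 6.
Σ = (103) + (9) + (9) + (1) + (15) + (33) = 170
Area = |Σ|/2 = 85.
Hole:
A_1→A_2: (-5)(-1) − (-2)(-1) = 3
A_2→A_3: (-2)(1) − (-4)(-1) = -6
A_3→A_1: (-4)(-1) − (-5)(1) = 9
Σ = 6
Area = |Σ|/2 = 3.
Net area = 85 − 3 = 82.

82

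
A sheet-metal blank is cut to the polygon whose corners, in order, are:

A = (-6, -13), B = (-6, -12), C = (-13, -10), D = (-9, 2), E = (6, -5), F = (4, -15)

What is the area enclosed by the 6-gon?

Σ = (-6) + (-96) + (-116) + (33) + (-70) + (-142) = -397
Area = |Σ|/2 = 198.5.

198.5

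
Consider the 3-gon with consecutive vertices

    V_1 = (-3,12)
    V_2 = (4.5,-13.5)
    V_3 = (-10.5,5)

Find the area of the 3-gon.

121.875

Apply Gauss's area formula: 2A = Σ (x_i·y_{i+1} − x_{i+1}·y_i), indices taken mod 3.
Σ = (-13.5) + (-119.25) + (-111) = -243.75
Area = |Σ|/2 = 121.875.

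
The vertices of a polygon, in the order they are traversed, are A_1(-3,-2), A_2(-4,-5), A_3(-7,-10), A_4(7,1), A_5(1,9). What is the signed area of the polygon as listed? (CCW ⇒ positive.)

81

Apply the surveyor's formula: 2A = Σ (x_i·y_{i+1} − x_{i+1}·y_i), indices taken mod 5.
Cross-terms: 7, 5, 63, 62, 25  ⇒  Σ = 162
Signed area = Σ/2 = 81 (positive ⇒ counter-clockwise traversal).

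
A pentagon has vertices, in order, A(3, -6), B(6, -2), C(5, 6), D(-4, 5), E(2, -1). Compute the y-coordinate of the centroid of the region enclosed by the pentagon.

87/55

Apply Gauss's area formula. First the cross-terms c_i = x_i·y_{i+1} − x_{i+1}·y_i:
  30, 46, 49, -6, -9  ⇒  2A = 110, A = 55.
Then Σ (y_i + y_{i+1})·c_i = 522, so ȳ = 522 / (6·55) = 87/55.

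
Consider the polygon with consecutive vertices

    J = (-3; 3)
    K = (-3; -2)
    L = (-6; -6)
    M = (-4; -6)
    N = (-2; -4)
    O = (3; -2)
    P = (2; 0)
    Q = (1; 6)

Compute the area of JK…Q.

Σ = (15) + (6) + (12) + (4) + (16) + (4) + (12) + (21) = 90
Area = |Σ|/2 = 45.

45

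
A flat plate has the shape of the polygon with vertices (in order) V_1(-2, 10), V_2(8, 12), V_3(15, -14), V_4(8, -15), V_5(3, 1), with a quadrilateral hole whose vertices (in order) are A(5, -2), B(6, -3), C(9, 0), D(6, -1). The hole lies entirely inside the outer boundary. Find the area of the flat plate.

Outer boundary:
Σ = (-104) + (-292) + (-113) + (53) + (32) = -424
Area = |Σ|/2 = 212.
Hole:
Apply the shoelace (surveyor's) formula: 2A = Σ (x_i·y_{i+1} − x_{i+1}·y_i), indices taken mod 4.
Σ = (-3) + (27) + (-9) + (-7) = 8
Area = |Σ|/2 = 4.
Net area = 212 − 4 = 208.

208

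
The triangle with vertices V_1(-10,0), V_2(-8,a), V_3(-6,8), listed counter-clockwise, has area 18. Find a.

-5

Write out the shoelace sum; only the two edges meeting at V_2 involve a:
2·Area = [((-10)·a − (-8)·0) + ((-8)·8 − (-6)·a)] + 80
       = -4·a + 16 = 36
⇒ a = -5.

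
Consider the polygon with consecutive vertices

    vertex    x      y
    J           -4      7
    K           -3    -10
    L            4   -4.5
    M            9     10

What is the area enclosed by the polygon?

J→K: (-4)(-10) − (-3)(7) = 61
K→L: (-3)(-4.5) − (4)(-10) = 53.5
L→M: (4)(10) − (9)(-4.5) = 80.5
M→J: (9)(7) − (-4)(10) = 103
Σ = 298
Area = |Σ|/2 = 149.

149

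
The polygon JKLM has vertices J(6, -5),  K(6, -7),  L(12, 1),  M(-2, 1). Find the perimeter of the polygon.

36

|JK| = √((0)² + (-2)²) = √4 = 2
|KL| = √((6)² + (8)²) = √100 = 10
|LM| = √((-14)² + (0)²) = √196 = 14
|MJ| = √((8)² + (-6)²) = √100 = 10
Perimeter = 2 + 10 + 14 + 10 = 36.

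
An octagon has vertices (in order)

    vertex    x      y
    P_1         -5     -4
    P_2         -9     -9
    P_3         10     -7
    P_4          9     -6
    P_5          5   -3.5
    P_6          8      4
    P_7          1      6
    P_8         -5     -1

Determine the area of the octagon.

Cross-terms: 9, 153, 3, -1.5, 48, 44, 29, 15  ⇒  Σ = 299.5
Area = |Σ|/2 = 149.75.

149.75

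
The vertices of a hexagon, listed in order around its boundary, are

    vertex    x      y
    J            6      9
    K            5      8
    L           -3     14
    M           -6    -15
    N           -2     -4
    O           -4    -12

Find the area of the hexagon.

132

Apply Gauss's area formula: 2A = Σ (x_i·y_{i+1} − x_{i+1}·y_i), indices taken mod 6.
Cross-terms: 3, 94, 129, -6, 8, 36  ⇒  Σ = 264
Area = |Σ|/2 = 132.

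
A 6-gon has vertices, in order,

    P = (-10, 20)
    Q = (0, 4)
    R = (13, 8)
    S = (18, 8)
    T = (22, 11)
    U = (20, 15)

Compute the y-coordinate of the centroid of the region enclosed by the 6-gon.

3384/275

Apply Gauss's area formula. First the cross-terms c_i = x_i·y_{i+1} − x_{i+1}·y_i:
  -40, -52, -40, 22, 110, 550  ⇒  2A = 550, A = 275.
Then Σ (y_i + y_{i+1})·c_i = 20304, so ȳ = 20304 / (6·275) = 3384/275.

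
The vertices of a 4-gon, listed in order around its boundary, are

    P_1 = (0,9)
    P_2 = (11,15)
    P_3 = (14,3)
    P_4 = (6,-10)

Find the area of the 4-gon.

190

Apply the shoelace formula: 2A = Σ (x_i·y_{i+1} − x_{i+1}·y_i), indices taken mod 4.
Σ = (-99) + (-177) + (-158) + (54) = -380
Area = |Σ|/2 = 190.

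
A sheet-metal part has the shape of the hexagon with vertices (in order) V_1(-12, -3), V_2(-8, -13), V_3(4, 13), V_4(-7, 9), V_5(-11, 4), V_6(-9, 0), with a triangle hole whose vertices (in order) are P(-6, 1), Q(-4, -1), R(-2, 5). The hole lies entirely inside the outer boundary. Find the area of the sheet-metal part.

162.5

Outer boundary:
V_1→V_2: (-12)(-13) − (-8)(-3) = 132
V_2→V_3: (-8)(13) − (4)(-13) = -52
V_3→V_4: (4)(9) − (-7)(13) = 127
V_4→V_5: (-7)(4) − (-11)(9) = 71
V_5→V_6: (-11)(0) − (-9)(4) = 36
V_6→V_1: (-9)(-3) − (-12)(0) = 27
Σ = 341
Area = |Σ|/2 = 170.5.
Hole:
Apply Gauss's area formula: 2A = Σ (x_i·y_{i+1} − x_{i+1}·y_i), indices taken mod 3.
Cross-terms: 10, -22, 28  ⇒  Σ = 16
Area = |Σ|/2 = 8.
Net area = 170.5 − 8 = 162.5.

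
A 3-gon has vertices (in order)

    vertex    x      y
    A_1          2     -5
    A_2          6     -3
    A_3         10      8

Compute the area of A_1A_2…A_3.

18

Apply the shoelace formula: 2A = Σ (x_i·y_{i+1} − x_{i+1}·y_i), indices taken mod 3.
Σ = (24) + (78) + (-66) = 36
Area = |Σ|/2 = 18.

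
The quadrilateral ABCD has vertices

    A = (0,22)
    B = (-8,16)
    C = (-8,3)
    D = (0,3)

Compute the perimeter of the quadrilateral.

|AB| = √((-8)² + (-6)²) = √100 = 10
|BC| = √((0)² + (-13)²) = √169 = 13
|CD| = √((8)² + (0)²) = √64 = 8
|DA| = √((0)² + (19)²) = √361 = 19
Perimeter = 10 + 13 + 8 + 19 = 50.

50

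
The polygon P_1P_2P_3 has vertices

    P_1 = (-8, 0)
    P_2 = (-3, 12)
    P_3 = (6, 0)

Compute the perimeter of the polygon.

|P_1P_2| = √((5)² + (12)²) = √169 = 13
|P_2P_3| = √((9)² + (-12)²) = √225 = 15
|P_3P_1| = √((-14)² + (0)²) = √196 = 14
Perimeter = 13 + 15 + 14 = 42.

42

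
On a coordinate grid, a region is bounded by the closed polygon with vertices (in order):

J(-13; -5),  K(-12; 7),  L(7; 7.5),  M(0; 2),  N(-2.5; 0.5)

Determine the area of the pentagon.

Cross-terms: -151, -139, 14, 5, 19  ⇒  Σ = -252
Area = |Σ|/2 = 126.

126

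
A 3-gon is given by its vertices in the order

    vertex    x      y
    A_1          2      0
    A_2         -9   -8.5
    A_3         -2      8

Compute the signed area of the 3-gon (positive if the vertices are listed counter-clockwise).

Apply the shoelace (surveyor's) formula: 2A = Σ (x_i·y_{i+1} − x_{i+1}·y_i), indices taken mod 3.
Cross-terms: -17, -89, -16  ⇒  Σ = -122
Signed area = Σ/2 = -61 (negative ⇒ clockwise traversal).

-61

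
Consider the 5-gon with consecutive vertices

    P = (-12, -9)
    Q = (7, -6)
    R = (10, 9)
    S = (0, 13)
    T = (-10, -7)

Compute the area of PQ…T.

Apply Gauss's area formula: 2A = Σ (x_i·y_{i+1} − x_{i+1}·y_i), indices taken mod 5.
Cross-terms: 135, 123, 130, 130, 6  ⇒  Σ = 524
Area = |Σ|/2 = 262.

262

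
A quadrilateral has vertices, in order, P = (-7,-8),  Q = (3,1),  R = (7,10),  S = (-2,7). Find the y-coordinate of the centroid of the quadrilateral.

69/29

Apply the shoelace formula. First the cross-terms c_i = x_i·y_{i+1} − x_{i+1}·y_i:
  17, 23, 69, 65  ⇒  2A = 174, A = 87.
Then Σ (y_i + y_{i+1})·c_i = 1242, so ȳ = 1242 / (6·87) = 69/29.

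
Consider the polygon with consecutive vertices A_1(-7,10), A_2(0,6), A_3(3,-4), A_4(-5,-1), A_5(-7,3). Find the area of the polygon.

77

A_1→A_2: (-7)(6) − (0)(10) = -42
A_2→A_3: (0)(-4) − (3)(6) = -18
A_3→A_4: (3)(-1) − (-5)(-4) = -23
A_4→A_5: (-5)(3) − (-7)(-1) = -22
A_5→A_1: (-7)(10) − (-7)(3) = -49
Σ = -154
Area = |Σ|/2 = 77.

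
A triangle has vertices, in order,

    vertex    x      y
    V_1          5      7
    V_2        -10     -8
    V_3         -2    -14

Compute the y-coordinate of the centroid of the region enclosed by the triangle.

Apply the shoelace formula. First the cross-terms c_i = x_i·y_{i+1} − x_{i+1}·y_i:
  30, 124, 56  ⇒  2A = 210, A = 105.
Then Σ (y_i + y_{i+1})·c_i = -3150, so ȳ = -3150 / (6·105) = -5.

-5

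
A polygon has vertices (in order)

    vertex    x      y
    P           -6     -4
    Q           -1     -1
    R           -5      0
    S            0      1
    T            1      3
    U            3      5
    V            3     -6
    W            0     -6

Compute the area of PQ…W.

50

Apply the surveyor's formula: 2A = Σ (x_i·y_{i+1} − x_{i+1}·y_i), indices taken mod 8.
Cross-terms: 2, -5, -5, -1, -4, -33, -18, -36  ⇒  Σ = -100
Area = |Σ|/2 = 50.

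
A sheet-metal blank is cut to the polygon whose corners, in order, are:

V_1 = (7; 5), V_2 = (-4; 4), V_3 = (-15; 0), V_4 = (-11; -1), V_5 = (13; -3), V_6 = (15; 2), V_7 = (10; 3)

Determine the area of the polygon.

Apply the surveyor's formula: 2A = Σ (x_i·y_{i+1} − x_{i+1}·y_i), indices taken mod 7.
Cross-terms: 48, 60, 15, 46, 71, 25, 29  ⇒  Σ = 294
Area = |Σ|/2 = 147.

147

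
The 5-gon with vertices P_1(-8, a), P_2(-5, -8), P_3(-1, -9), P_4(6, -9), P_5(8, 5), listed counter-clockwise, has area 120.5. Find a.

The doubled signed area Σ (x_i y_{i+1} − x_{i+1} y_i) is linear in a.
With a=0 it equals 306; the coefficient of a is 13 (from the two edges through P_1).
So 13·a + 306 = 2·120.5 = 241 ⇒ a = -5.

-5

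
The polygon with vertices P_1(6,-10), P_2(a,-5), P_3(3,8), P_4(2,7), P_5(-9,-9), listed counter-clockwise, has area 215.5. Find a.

Write out the shoelace sum; only the two edges meeting at P_2 involve a:
2·Area = [(6·(-5) − a·(-10)) + (a·8 − 3·(-5))] + 194
       = 18·a + 179 = 431
⇒ a = 14.

14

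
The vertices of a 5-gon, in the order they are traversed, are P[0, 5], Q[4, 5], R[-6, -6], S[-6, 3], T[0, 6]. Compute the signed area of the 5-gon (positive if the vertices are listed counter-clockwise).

-52

Cross-terms: -20, 6, -54, -36, 0  ⇒  Σ = -104
Signed area = Σ/2 = -52 (negative ⇒ clockwise traversal).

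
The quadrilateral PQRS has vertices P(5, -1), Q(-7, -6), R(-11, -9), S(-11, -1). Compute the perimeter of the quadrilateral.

|PQ| = √((-12)² + (-5)²) = √169 = 13
|QR| = √((-4)² + (-3)²) = √25 = 5
|RS| = √((0)² + (8)²) = √64 = 8
|SP| = √((16)² + (0)²) = √256 = 16
Perimeter = 13 + 5 + 8 + 16 = 42.

42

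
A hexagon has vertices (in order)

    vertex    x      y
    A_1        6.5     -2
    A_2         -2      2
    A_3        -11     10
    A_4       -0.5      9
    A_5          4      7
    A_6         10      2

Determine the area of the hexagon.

108.75

Apply the shoelace formula: 2A = Σ (x_i·y_{i+1} − x_{i+1}·y_i), indices taken mod 6.
A_1→A_2: (6.5)(2) − (-2)(-2) = 9
A_2→A_3: (-2)(10) − (-11)(2) = 2
A_3→A_4: (-11)(9) − (-0.5)(10) = -94
A_4→A_5: (-0.5)(7) − (4)(9) = -39.5
A_5→A_6: (4)(2) − (10)(7) = -62
A_6→A_1: (10)(-2) − (6.5)(2) = -33
Σ = -217.5
Area = |Σ|/2 = 108.75.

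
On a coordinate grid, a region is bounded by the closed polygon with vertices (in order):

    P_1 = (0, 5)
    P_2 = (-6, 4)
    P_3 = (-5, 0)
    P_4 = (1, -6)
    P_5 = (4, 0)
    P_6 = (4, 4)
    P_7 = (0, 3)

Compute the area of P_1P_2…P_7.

P_1→P_2: (0)(4) − (-6)(5) = 30
P_2→P_3: (-6)(0) − (-5)(4) = 20
P_3→P_4: (-5)(-6) − (1)(0) = 30
P_4→P_5: (1)(0) − (4)(-6) = 24
P_5→P_6: (4)(4) − (4)(0) = 16
P_6→P_7: (4)(3) − (0)(4) = 12
P_7→P_1: (0)(5) − (0)(3) = 0
Σ = 132
Area = |Σ|/2 = 66.

66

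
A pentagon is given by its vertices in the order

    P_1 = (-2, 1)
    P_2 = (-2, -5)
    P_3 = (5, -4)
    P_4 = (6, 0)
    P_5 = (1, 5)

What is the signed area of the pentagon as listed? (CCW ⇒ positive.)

P_1→P_2: (-2)(-5) − (-2)(1) = 12
P_2→P_3: (-2)(-4) − (5)(-5) = 33
P_3→P_4: (5)(0) − (6)(-4) = 24
P_4→P_5: (6)(5) − (1)(0) = 30
P_5→P_1: (1)(1) − (-2)(5) = 11
Σ = 110
Signed area = Σ/2 = 55 (positive ⇒ counter-clockwise traversal).

55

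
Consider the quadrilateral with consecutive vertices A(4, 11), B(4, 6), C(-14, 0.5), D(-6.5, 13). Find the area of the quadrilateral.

A→B: (4)(6) − (4)(11) = -20
B→C: (4)(0.5) − (-14)(6) = 86
C→D: (-14)(13) − (-6.5)(0.5) = -178.75
D→A: (-6.5)(11) − (4)(13) = -123.5
Σ = -236.25
Area = |Σ|/2 = 118.125.

118.125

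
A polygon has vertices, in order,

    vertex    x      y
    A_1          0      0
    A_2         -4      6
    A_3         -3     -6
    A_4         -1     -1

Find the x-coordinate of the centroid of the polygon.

Apply the shoelace formula. First the cross-terms c_i = x_i·y_{i+1} − x_{i+1}·y_i:
  0, 42, -3, 0  ⇒  2A = 39, A = 19.5.
Then Σ (x_i + x_{i+1})·c_i = -282, so x̄ = -282 / (6·19.5) = -94/39.

-94/39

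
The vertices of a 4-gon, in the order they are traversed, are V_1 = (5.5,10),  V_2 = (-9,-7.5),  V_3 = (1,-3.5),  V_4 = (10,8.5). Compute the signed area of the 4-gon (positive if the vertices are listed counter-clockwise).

Apply the shoelace formula: 2A = Σ (x_i·y_{i+1} − x_{i+1}·y_i), indices taken mod 4.
V_1→V_2: (5.5)(-7.5) − (-9)(10) = 48.75
V_2→V_3: (-9)(-3.5) − (1)(-7.5) = 39
V_3→V_4: (1)(8.5) − (10)(-3.5) = 43.5
V_4→V_1: (10)(10) − (5.5)(8.5) = 53.25
Σ = 184.5
Signed area = Σ/2 = 92.25 (positive ⇒ counter-clockwise traversal).

92.25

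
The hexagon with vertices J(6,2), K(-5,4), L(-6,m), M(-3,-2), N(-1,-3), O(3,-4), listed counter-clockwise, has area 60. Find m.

0

The doubled signed area Σ (x_i y_{i+1} − x_{i+1} y_i) is linear in m.
With m=0 it equals 120; the coefficient of m is -2 (from the two edges through L).
So -2·m + 120 = 2·60 = 120 ⇒ m = 0.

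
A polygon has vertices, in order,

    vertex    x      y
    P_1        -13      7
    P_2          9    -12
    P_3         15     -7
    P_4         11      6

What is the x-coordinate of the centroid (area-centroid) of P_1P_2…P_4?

Apply the shoelace formula. First the cross-terms c_i = x_i·y_{i+1} − x_{i+1}·y_i:
  93, 117, 167, 155  ⇒  2A = 532, A = 266.
Then Σ (x_i + x_{i+1})·c_i = 6468, so x̄ = 6468 / (6·266) = 77/19.

77/19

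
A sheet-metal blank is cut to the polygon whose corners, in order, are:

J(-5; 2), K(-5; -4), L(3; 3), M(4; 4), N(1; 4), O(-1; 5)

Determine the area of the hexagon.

J→K: (-5)(-4) − (-5)(2) = 30
K→L: (-5)(3) − (3)(-4) = -3
L→M: (3)(4) − (4)(3) = 0
M→N: (4)(4) − (1)(4) = 12
N→O: (1)(5) − (-1)(4) = 9
O→J: (-1)(2) − (-5)(5) = 23
Σ = 71
Area = |Σ|/2 = 35.5.

35.5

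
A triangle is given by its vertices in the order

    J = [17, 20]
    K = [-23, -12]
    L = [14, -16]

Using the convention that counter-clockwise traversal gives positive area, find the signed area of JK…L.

672

Apply the surveyor's formula: 2A = Σ (x_i·y_{i+1} − x_{i+1}·y_i), indices taken mod 3.
J→K: (17)(-12) − (-23)(20) = 256
K→L: (-23)(-16) − (14)(-12) = 536
L→J: (14)(20) − (17)(-16) = 552
Σ = 1344
Signed area = Σ/2 = 672 (positive ⇒ counter-clockwise traversal).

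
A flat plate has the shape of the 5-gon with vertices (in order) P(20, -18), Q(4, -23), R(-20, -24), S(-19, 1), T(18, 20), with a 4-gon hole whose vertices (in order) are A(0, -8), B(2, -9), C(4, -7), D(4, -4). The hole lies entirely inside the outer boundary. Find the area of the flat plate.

1262

Outer boundary:
P→Q: (20)(-23) − (4)(-18) = -388
Q→R: (4)(-24) − (-20)(-23) = -556
R→S: (-20)(1) − (-19)(-24) = -476
S→T: (-19)(20) − (18)(1) = -398
T→P: (18)(-18) − (20)(20) = -724
Σ = -2542
Area = |Σ|/2 = 1271.
Hole:
Apply the surveyor's formula: 2A = Σ (x_i·y_{i+1} − x_{i+1}·y_i), indices taken mod 4.
Σ = (16) + (22) + (12) + (-32) = 18
Area = |Σ|/2 = 9.
Net area = 1271 − 9 = 1262.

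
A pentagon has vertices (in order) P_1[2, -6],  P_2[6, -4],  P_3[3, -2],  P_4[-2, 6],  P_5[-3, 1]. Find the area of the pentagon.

Apply the shoelace (surveyor's) formula: 2A = Σ (x_i·y_{i+1} − x_{i+1}·y_i), indices taken mod 5.
Cross-terms: 28, 0, 14, 16, 16  ⇒  Σ = 74
Area = |Σ|/2 = 37.

37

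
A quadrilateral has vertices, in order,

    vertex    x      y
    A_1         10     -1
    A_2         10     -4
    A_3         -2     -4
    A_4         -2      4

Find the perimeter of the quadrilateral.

36

|A_1A_2| = √((0)² + (-3)²) = √9 = 3
|A_2A_3| = √((-12)² + (0)²) = √144 = 12
|A_3A_4| = √((0)² + (8)²) = √64 = 8
|A_4A_1| = √((12)² + (-5)²) = √169 = 13
Perimeter = 3 + 12 + 8 + 13 = 36.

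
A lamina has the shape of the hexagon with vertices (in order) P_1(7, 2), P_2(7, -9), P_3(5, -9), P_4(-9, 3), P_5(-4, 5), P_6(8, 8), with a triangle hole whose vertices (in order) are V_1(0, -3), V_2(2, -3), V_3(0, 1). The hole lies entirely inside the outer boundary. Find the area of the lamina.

149

Outer boundary:
Σ = (-77) + (-18) + (-66) + (-33) + (-72) + (-40) = -306
Area = |Σ|/2 = 153.
Hole:
Apply Gauss's area formula: 2A = Σ (x_i·y_{i+1} − x_{i+1}·y_i), indices taken mod 3.
Σ = (6) + (2) + (0) = 8
Area = |Σ|/2 = 4.
Net area = 153 − 4 = 149.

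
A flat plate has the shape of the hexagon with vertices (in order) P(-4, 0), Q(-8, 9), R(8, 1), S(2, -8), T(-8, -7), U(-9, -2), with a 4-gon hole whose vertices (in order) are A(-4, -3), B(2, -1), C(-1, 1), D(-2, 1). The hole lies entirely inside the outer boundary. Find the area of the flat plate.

146.5

Outer boundary:
Apply the shoelace (surveyor's) formula: 2A = Σ (x_i·y_{i+1} − x_{i+1}·y_i), indices taken mod 6.
Cross-terms: -36, -80, -66, -78, -47, -8  ⇒  Σ = -315
Area = |Σ|/2 = 157.5.
Hole:
Apply the shoelace (surveyor's) formula: 2A = Σ (x_i·y_{i+1} − x_{i+1}·y_i), indices taken mod 4.
A→B: (-4)(-1) − (2)(-3) = 10
B→C: (2)(1) − (-1)(-1) = 1
C→D: (-1)(1) − (-2)(1) = 1
D→A: (-2)(-3) − (-4)(1) = 10
Σ = 22
Area = |Σ|/2 = 11.
Net area = 157.5 − 11 = 146.5.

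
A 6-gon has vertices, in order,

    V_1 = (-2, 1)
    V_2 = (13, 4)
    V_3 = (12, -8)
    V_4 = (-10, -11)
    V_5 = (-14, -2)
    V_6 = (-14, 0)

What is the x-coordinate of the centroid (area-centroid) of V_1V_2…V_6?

7/51

Apply Gauss's area formula. First the cross-terms c_i = x_i·y_{i+1} − x_{i+1}·y_i:
  -21, -152, -212, -134, -28, -14  ⇒  2A = -561, A = -280.5.
Then Σ (x_i + x_{i+1})·c_i = -231, so x̄ = -231 / (6·(-280.5)) = 7/51.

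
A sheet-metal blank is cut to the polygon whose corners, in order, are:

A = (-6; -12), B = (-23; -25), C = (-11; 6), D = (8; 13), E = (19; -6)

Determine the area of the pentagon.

644.5

Apply the surveyor's formula: 2A = Σ (x_i·y_{i+1} − x_{i+1}·y_i), indices taken mod 5.
Cross-terms: -126, -413, -191, -295, -264  ⇒  Σ = -1289
Area = |Σ|/2 = 644.5.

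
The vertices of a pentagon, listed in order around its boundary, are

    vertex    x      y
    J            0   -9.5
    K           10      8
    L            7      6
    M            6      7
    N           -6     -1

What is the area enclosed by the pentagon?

Σ = (95) + (4) + (13) + (36) + (57) = 205
Area = |Σ|/2 = 102.5.

102.5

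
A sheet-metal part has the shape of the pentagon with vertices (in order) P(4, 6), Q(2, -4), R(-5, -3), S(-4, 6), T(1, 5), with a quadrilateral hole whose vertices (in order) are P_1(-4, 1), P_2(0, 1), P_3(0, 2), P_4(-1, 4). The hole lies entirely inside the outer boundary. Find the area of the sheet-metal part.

61.5

Outer boundary:
Apply the surveyor's formula: 2A = Σ (x_i·y_{i+1} − x_{i+1}·y_i), indices taken mod 5.
Σ = (-28) + (-26) + (-42) + (-26) + (-14) = -136
Area = |Σ|/2 = 68.
Hole:
P_1→P_2: (-4)(1) − (0)(1) = -4
P_2→P_3: (0)(2) − (0)(1) = 0
P_3→P_4: (0)(4) − (-1)(2) = 2
P_4→P_1: (-1)(1) − (-4)(4) = 15
Σ = 13
Area = |Σ|/2 = 6.5.
Net area = 68 − 6.5 = 61.5.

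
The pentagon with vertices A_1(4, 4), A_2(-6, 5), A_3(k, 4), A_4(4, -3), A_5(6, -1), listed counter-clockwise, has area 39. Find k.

-4

The doubled signed area Σ (x_i y_{i+1} − x_{i+1} y_i) is linear in k.
With k=0 it equals 46; the coefficient of k is -8 (from the two edges through A_3).
So -8·k + 46 = 2·39 = 78 ⇒ k = -4.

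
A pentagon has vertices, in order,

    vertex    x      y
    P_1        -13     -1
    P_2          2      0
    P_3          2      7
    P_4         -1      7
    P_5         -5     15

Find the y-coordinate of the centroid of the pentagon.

Apply Gauss's area formula. First the cross-terms c_i = x_i·y_{i+1} − x_{i+1}·y_i:
  2, 14, 21, 20, 200  ⇒  2A = 257, A = 128.5.
Then Σ (y_i + y_{i+1})·c_i = 3630, so ȳ = 3630 / (6·128.5) = 1210/257.

1210/257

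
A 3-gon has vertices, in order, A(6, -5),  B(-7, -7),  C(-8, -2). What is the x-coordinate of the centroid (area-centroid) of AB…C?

Apply the surveyor's formula. First the cross-terms c_i = x_i·y_{i+1} − x_{i+1}·y_i:
  -77, -42, 52  ⇒  2A = -67, A = -33.5.
Then Σ (x_i + x_{i+1})·c_i = 603, so x̄ = 603 / (6·(-33.5)) = -3.

-3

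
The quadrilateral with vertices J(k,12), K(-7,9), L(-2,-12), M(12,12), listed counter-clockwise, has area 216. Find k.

Write out the shoelace sum; only the two edges meeting at J involve k:
2·Area = [(12·12 − k·12) + (k·9 − (-7)·12)] + 222
       = -3·k + 450 = 432
⇒ k = 6.

6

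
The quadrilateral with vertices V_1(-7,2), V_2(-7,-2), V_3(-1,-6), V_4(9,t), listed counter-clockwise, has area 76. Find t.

2

The doubled signed area Σ (x_i y_{i+1} − x_{i+1} y_i) is linear in t.
With t=0 it equals 140; the coefficient of t is 6 (from the two edges through V_4).
So 6·t + 140 = 2·76 = 152 ⇒ t = 2.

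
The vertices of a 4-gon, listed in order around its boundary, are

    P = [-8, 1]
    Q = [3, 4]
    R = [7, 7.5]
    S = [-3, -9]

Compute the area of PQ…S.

78

Apply the shoelace (surveyor's) formula: 2A = Σ (x_i·y_{i+1} − x_{i+1}·y_i), indices taken mod 4.
Cross-terms: -35, -5.5, -40.5, -75  ⇒  Σ = -156
Area = |Σ|/2 = 78.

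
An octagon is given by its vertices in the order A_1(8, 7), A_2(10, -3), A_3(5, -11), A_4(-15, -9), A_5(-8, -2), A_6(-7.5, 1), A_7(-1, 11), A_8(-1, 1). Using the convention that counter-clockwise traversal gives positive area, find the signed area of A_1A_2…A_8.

-275.25

Apply the surveyor's formula: 2A = Σ (x_i·y_{i+1} − x_{i+1}·y_i), indices taken mod 8.
Σ = (-94) + (-95) + (-210) + (-42) + (-23) + (-81.5) + (10) + (-15) = -550.5
Signed area = Σ/2 = -275.25 (negative ⇒ clockwise traversal).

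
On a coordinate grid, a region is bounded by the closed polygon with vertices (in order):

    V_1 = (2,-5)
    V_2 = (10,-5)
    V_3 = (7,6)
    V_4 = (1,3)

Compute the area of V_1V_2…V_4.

69.5

Apply the shoelace formula: 2A = Σ (x_i·y_{i+1} − x_{i+1}·y_i), indices taken mod 4.
V_1→V_2: (2)(-5) − (10)(-5) = 40
V_2→V_3: (10)(6) − (7)(-5) = 95
V_3→V_4: (7)(3) − (1)(6) = 15
V_4→V_1: (1)(-5) − (2)(3) = -11
Σ = 139
Area = |Σ|/2 = 69.5.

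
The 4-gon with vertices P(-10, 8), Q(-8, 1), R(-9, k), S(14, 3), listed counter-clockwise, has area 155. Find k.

-6

The doubled signed area Σ (x_i y_{i+1} − x_{i+1} y_i) is linear in k.
With k=0 it equals 178; the coefficient of k is -22 (from the two edges through R).
So -22·k + 178 = 2·155 = 310 ⇒ k = -6.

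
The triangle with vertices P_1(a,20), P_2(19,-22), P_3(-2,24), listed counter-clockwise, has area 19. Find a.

-1

The doubled signed area Σ (x_i y_{i+1} − x_{i+1} y_i) is linear in a.
With a=0 it equals -8; the coefficient of a is -46 (from the two edges through P_1).
So -46·a + -8 = 2·19 = 38 ⇒ a = -1.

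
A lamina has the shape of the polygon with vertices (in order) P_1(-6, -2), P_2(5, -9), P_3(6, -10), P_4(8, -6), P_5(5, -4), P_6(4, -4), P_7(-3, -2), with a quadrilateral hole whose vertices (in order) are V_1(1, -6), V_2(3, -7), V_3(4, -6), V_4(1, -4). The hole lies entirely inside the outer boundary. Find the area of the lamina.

Outer boundary:
Apply Gauss's area formula: 2A = Σ (x_i·y_{i+1} − x_{i+1}·y_i), indices taken mod 7.
Σ = (64) + (4) + (44) + (-2) + (-4) + (-20) + (-6) = 80
Area = |Σ|/2 = 40.
Hole:
Σ = (11) + (10) + (-10) + (-2) = 9
Area = |Σ|/2 = 4.5.
Net area = 40 − 4.5 = 35.5.

35.5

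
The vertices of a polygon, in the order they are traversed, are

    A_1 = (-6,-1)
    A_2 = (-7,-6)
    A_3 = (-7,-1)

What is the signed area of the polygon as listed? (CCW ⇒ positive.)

Apply the shoelace (surveyor's) formula: 2A = Σ (x_i·y_{i+1} − x_{i+1}·y_i), indices taken mod 3.
Σ = (29) + (-35) + (1) = -5
Signed area = Σ/2 = -2.5 (negative ⇒ clockwise traversal).

-2.5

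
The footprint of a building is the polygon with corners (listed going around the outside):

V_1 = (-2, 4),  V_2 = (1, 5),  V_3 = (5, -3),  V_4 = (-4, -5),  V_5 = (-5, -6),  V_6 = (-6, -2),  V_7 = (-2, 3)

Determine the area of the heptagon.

Σ = (-14) + (-28) + (-37) + (-1) + (-26) + (-22) + (-2) = -130
Area = |Σ|/2 = 65.

65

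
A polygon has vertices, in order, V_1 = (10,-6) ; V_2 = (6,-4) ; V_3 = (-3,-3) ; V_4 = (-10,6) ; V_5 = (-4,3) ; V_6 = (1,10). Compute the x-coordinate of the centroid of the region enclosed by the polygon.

161/237

Apply the surveyor's formula. First the cross-terms c_i = x_i·y_{i+1} − x_{i+1}·y_i:
  -4, -30, -48, -6, -43, -106  ⇒  2A = -237, A = -118.5.
Then Σ (x_i + x_{i+1})·c_i = -483, so x̄ = -483 / (6·(-118.5)) = 161/237.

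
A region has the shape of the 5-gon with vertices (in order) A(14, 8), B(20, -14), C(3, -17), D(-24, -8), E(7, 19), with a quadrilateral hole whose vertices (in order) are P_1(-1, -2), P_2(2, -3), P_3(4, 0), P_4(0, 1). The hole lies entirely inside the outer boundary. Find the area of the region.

836

Outer boundary:
Cross-terms: -356, -298, -432, -400, -210  ⇒  Σ = -1696
Area = |Σ|/2 = 848.
Hole:
P_1→P_2: (-1)(-3) − (2)(-2) = 7
P_2→P_3: (2)(0) − (4)(-3) = 12
P_3→P_4: (4)(1) − (0)(0) = 4
P_4→P_1: (0)(-2) − (-1)(1) = 1
Σ = 24
Area = |Σ|/2 = 12.
Net area = 848 − 12 = 836.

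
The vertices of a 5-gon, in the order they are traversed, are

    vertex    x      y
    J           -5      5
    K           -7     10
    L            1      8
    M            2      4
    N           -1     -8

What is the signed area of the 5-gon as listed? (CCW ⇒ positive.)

-75

Apply the shoelace (surveyor's) formula: 2A = Σ (x_i·y_{i+1} − x_{i+1}·y_i), indices taken mod 5.
Σ = (-15) + (-66) + (-12) + (-12) + (-45) = -150
Signed area = Σ/2 = -75 (negative ⇒ clockwise traversal).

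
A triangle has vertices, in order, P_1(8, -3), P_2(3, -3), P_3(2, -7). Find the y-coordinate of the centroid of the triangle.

Apply the shoelace (surveyor's) formula. First the cross-terms c_i = x_i·y_{i+1} − x_{i+1}·y_i:
  -15, -15, 50  ⇒  2A = 20, A = 10.
Then Σ (y_i + y_{i+1})·c_i = -260, so ȳ = -260 / (6·10) = -13/3.

-13/3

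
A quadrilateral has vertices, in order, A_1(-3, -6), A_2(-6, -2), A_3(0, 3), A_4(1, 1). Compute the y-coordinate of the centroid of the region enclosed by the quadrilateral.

Apply the surveyor's formula. First the cross-terms c_i = x_i·y_{i+1} − x_{i+1}·y_i:
  -30, -18, -3, -3  ⇒  2A = -54, A = -27.
Then Σ (y_i + y_{i+1})·c_i = 225, so ȳ = 225 / (6·(-27)) = -25/18.

-25/18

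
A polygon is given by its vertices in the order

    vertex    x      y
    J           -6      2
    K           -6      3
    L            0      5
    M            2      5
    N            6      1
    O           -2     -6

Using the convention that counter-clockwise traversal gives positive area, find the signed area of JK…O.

-74

Apply the surveyor's formula: 2A = Σ (x_i·y_{i+1} − x_{i+1}·y_i), indices taken mod 6.
J→K: (-6)(3) − (-6)(2) = -6
K→L: (-6)(5) − (0)(3) = -30
L→M: (0)(5) − (2)(5) = -10
M→N: (2)(1) − (6)(5) = -28
N→O: (6)(-6) − (-2)(1) = -34
O→J: (-2)(2) − (-6)(-6) = -40
Σ = -148
Signed area = Σ/2 = -74 (negative ⇒ clockwise traversal).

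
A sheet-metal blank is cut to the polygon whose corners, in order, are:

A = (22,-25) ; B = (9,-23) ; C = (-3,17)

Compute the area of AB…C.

248

Apply Gauss's area formula: 2A = Σ (x_i·y_{i+1} − x_{i+1}·y_i), indices taken mod 3.
Σ = (-281) + (84) + (-299) = -496
Area = |Σ|/2 = 248.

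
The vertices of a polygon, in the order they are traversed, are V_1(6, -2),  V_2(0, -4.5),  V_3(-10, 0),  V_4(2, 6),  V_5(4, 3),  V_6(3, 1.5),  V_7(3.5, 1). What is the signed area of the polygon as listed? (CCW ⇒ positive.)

Apply Gauss's area formula: 2A = Σ (x_i·y_{i+1} − x_{i+1}·y_i), indices taken mod 7.
Σ = (-27) + (-45) + (-60) + (-18) + (-3) + (-2.25) + (-13) = -168.25
Signed area = Σ/2 = -84.125 (negative ⇒ clockwise traversal).

-84.125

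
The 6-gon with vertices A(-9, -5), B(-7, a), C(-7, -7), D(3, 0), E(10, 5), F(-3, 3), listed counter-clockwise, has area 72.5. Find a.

-4

The doubled signed area Σ (x_i y_{i+1} − x_{i+1} y_i) is linear in a.
With a=0 it equals 137; the coefficient of a is -2 (from the two edges through B).
So -2·a + 137 = 2·72.5 = 145 ⇒ a = -4.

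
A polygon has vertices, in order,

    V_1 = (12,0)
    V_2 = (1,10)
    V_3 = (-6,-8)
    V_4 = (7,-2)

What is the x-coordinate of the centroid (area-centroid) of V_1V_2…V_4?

Apply the shoelace formula. First the cross-terms c_i = x_i·y_{i+1} − x_{i+1}·y_i:
  120, 52, 68, 24  ⇒  2A = 264, A = 132.
Then Σ (x_i + x_{i+1})·c_i = 1824, so x̄ = 1824 / (6·132) = 76/33.

76/33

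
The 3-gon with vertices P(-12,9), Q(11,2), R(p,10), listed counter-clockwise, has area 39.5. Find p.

Write out the shoelace sum; only the two edges meeting at R involve p:
2·Area = [(11·10 − p·2) + (p·9 − (-12)·10)] + -123
       = 7·p + 107 = 79
⇒ p = -4.

-4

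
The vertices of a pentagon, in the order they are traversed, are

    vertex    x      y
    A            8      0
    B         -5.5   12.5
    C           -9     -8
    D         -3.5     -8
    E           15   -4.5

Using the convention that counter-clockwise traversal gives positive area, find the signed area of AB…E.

Apply Gauss's area formula: 2A = Σ (x_i·y_{i+1} − x_{i+1}·y_i), indices taken mod 5.
Cross-terms: 100, 156.5, 44, 135.75, 36  ⇒  Σ = 472.25
Signed area = Σ/2 = 236.125 (positive ⇒ counter-clockwise traversal).

236.125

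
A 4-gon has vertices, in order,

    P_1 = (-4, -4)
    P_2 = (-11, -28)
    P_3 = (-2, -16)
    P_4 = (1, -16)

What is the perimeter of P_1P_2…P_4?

56

|P_1P_2| = √((-7)² + (-24)²) = √625 = 25
|P_2P_3| = √((9)² + (12)²) = √225 = 15
|P_3P_4| = √((3)² + (0)²) = √9 = 3
|P_4P_1| = √((-5)² + (12)²) = √169 = 13
Perimeter = 25 + 15 + 3 + 13 = 56.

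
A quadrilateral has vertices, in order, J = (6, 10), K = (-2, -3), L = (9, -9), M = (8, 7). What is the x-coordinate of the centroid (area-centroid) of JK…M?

105/22

Apply the surveyor's formula. First the cross-terms c_i = x_i·y_{i+1} − x_{i+1}·y_i:
  2, 45, 135, 38  ⇒  2A = 220, A = 110.
Then Σ (x_i + x_{i+1})·c_i = 3150, so x̄ = 3150 / (6·110) = 105/22.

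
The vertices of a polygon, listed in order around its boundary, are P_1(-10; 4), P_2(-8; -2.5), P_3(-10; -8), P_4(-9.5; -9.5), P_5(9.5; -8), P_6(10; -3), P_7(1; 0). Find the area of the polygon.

Apply the surveyor's formula: 2A = Σ (x_i·y_{i+1} − x_{i+1}·y_i), indices taken mod 7.
P_1→P_2: (-10)(-2.5) − (-8)(4) = 57
P_2→P_3: (-8)(-8) − (-10)(-2.5) = 39
P_3→P_4: (-10)(-9.5) − (-9.5)(-8) = 19
P_4→P_5: (-9.5)(-8) − (9.5)(-9.5) = 166.25
P_5→P_6: (9.5)(-3) − (10)(-8) = 51.5
P_6→P_7: (10)(0) − (1)(-3) = 3
P_7→P_1: (1)(4) − (-10)(0) = 4
Σ = 339.75
Area = |Σ|/2 = 169.875.

169.875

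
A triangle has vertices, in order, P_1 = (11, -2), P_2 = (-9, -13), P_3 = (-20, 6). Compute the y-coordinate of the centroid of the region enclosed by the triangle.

-3

Apply the surveyor's formula. First the cross-terms c_i = x_i·y_{i+1} − x_{i+1}·y_i:
  -161, -314, -26  ⇒  2A = -501, A = -250.5.
Then Σ (y_i + y_{i+1})·c_i = 4509, so ȳ = 4509 / (6·(-250.5)) = -3.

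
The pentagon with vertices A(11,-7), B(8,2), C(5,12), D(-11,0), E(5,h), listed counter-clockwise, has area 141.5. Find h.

-1

The doubled signed area Σ (x_i y_{i+1} − x_{i+1} y_i) is linear in h.
With h=0 it equals 261; the coefficient of h is -22 (from the two edges through E).
So -22·h + 261 = 2·141.5 = 283 ⇒ h = -1.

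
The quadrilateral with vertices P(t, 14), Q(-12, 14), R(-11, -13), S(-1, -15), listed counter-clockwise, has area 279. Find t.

-2

Write out the shoelace sum; only the two edges meeting at P involve t:
2·Area = [((-1)·14 − t·(-15)) + (t·14 − (-12)·14)] + 462
       = 29·t + 616 = 558
⇒ t = -2.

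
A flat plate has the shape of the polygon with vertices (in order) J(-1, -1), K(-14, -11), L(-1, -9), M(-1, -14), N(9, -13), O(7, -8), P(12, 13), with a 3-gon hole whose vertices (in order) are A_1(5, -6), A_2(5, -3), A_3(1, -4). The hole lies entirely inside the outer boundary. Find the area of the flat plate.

Outer boundary:
J→K: (-1)(-11) − (-14)(-1) = -3
K→L: (-14)(-9) − (-1)(-11) = 115
L→M: (-1)(-14) − (-1)(-9) = 5
M→N: (-1)(-13) − (9)(-14) = 139
N→O: (9)(-8) − (7)(-13) = 19
O→P: (7)(13) − (12)(-8) = 187
P→J: (12)(-1) − (-1)(13) = 1
Σ = 463
Area = |Σ|/2 = 231.5.
Hole:
Σ = (15) + (-17) + (14) = 12
Area = |Σ|/2 = 6.
Net area = 231.5 − 6 = 225.5.

225.5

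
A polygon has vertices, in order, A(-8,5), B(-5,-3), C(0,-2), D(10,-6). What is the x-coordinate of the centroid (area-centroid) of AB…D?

-161/81

Apply Gauss's area formula. First the cross-terms c_i = x_i·y_{i+1} − x_{i+1}·y_i:
  49, 10, 20, 2  ⇒  2A = 81, A = 40.5.
Then Σ (x_i + x_{i+1})·c_i = -483, so x̄ = -483 / (6·40.5) = -161/81.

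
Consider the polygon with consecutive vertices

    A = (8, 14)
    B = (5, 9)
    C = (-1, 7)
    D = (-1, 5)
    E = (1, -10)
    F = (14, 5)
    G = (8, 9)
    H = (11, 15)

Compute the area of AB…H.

Σ = (2) + (44) + (2) + (5) + (145) + (86) + (21) + (34) = 339
Area = |Σ|/2 = 169.5.

169.5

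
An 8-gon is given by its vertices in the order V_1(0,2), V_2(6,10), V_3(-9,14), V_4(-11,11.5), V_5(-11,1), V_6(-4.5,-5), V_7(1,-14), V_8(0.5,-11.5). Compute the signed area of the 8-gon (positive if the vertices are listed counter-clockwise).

V_1→V_2: (0)(10) − (6)(2) = -12
V_2→V_3: (6)(14) − (-9)(10) = 174
V_3→V_4: (-9)(11.5) − (-11)(14) = 50.5
V_4→V_5: (-11)(1) − (-11)(11.5) = 115.5
V_5→V_6: (-11)(-5) − (-4.5)(1) = 59.5
V_6→V_7: (-4.5)(-14) − (1)(-5) = 68
V_7→V_8: (1)(-11.5) − (0.5)(-14) = -4.5
V_8→V_1: (0.5)(2) − (0)(-11.5) = 1
Σ = 452
Signed area = Σ/2 = 226 (positive ⇒ counter-clockwise traversal).

226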